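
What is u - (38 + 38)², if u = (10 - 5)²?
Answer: -5751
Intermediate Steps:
u = 25 (u = 5² = 25)
u - (38 + 38)² = 25 - (38 + 38)² = 25 - 1*76² = 25 - 1*5776 = 25 - 5776 = -5751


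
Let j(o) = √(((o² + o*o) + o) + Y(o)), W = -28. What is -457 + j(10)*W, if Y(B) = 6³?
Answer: -457 - 28*√426 ≈ -1034.9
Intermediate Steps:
Y(B) = 216
j(o) = √(216 + o + 2*o²) (j(o) = √(((o² + o*o) + o) + 216) = √(((o² + o²) + o) + 216) = √((2*o² + o) + 216) = √((o + 2*o²) + 216) = √(216 + o + 2*o²))
-457 + j(10)*W = -457 + √(216 + 10 + 2*10²)*(-28) = -457 + √(216 + 10 + 2*100)*(-28) = -457 + √(216 + 10 + 200)*(-28) = -457 + √426*(-28) = -457 - 28*√426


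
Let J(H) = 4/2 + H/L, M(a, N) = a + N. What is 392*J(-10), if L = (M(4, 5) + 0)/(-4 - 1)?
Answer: 26656/9 ≈ 2961.8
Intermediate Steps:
M(a, N) = N + a
L = -9/5 (L = ((5 + 4) + 0)/(-4 - 1) = (9 + 0)/(-5) = 9*(-⅕) = -9/5 ≈ -1.8000)
J(H) = 2 - 5*H/9 (J(H) = 4/2 + H/(-9/5) = 4*(½) + H*(-5/9) = 2 - 5*H/9)
392*J(-10) = 392*(2 - 5/9*(-10)) = 392*(2 + 50/9) = 392*(68/9) = 26656/9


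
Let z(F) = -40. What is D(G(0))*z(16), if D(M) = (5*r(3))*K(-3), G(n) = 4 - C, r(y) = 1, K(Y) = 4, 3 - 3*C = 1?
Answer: -800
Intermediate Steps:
C = 2/3 (C = 1 - 1/3*1 = 1 - 1/3 = 2/3 ≈ 0.66667)
G(n) = 10/3 (G(n) = 4 - 1*2/3 = 4 - 2/3 = 10/3)
D(M) = 20 (D(M) = (5*1)*4 = 5*4 = 20)
D(G(0))*z(16) = 20*(-40) = -800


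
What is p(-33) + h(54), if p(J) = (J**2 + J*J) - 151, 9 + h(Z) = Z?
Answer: 2072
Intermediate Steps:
h(Z) = -9 + Z
p(J) = -151 + 2*J**2 (p(J) = (J**2 + J**2) - 151 = 2*J**2 - 151 = -151 + 2*J**2)
p(-33) + h(54) = (-151 + 2*(-33)**2) + (-9 + 54) = (-151 + 2*1089) + 45 = (-151 + 2178) + 45 = 2027 + 45 = 2072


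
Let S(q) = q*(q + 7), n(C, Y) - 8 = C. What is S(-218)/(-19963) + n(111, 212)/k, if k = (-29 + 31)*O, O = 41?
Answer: -1396239/1636966 ≈ -0.85294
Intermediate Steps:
n(C, Y) = 8 + C
S(q) = q*(7 + q)
k = 82 (k = (-29 + 31)*41 = 2*41 = 82)
S(-218)/(-19963) + n(111, 212)/k = -218*(7 - 218)/(-19963) + (8 + 111)/82 = -218*(-211)*(-1/19963) + 119*(1/82) = 45998*(-1/19963) + 119/82 = -45998/19963 + 119/82 = -1396239/1636966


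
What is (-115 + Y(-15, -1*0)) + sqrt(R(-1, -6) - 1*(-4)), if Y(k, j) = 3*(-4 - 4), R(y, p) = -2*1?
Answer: -139 + sqrt(2) ≈ -137.59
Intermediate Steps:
R(y, p) = -2
Y(k, j) = -24 (Y(k, j) = 3*(-8) = -24)
(-115 + Y(-15, -1*0)) + sqrt(R(-1, -6) - 1*(-4)) = (-115 - 24) + sqrt(-2 - 1*(-4)) = -139 + sqrt(-2 + 4) = -139 + sqrt(2)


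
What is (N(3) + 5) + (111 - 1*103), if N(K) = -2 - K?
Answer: 8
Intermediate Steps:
(N(3) + 5) + (111 - 1*103) = ((-2 - 1*3) + 5) + (111 - 1*103) = ((-2 - 3) + 5) + (111 - 103) = (-5 + 5) + 8 = 0 + 8 = 8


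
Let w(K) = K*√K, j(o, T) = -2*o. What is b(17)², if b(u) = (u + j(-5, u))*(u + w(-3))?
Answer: 190998 - 74358*I*√3 ≈ 1.91e+5 - 1.2879e+5*I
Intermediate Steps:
w(K) = K^(3/2)
b(u) = (10 + u)*(u - 3*I*√3) (b(u) = (u - 2*(-5))*(u + (-3)^(3/2)) = (u + 10)*(u - 3*I*√3) = (10 + u)*(u - 3*I*√3))
b(17)² = (17² + 10*17 - 30*I*√3 - 3*I*17*√3)² = (289 + 170 - 30*I*√3 - 51*I*√3)² = (459 - 81*I*√3)²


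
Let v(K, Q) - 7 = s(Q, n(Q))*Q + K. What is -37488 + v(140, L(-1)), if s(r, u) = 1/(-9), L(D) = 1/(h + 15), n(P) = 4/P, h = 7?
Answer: -7393519/198 ≈ -37341.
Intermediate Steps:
L(D) = 1/22 (L(D) = 1/(7 + 15) = 1/22)
s(r, u) = -1/9
v(K, Q) = 7 + K - Q/9 (v(K, Q) = 7 + (-Q/9 + K) = 7 + (K - Q/9) = 7 + K - Q/9)
-37488 + v(140, L(-1)) = -37488 + (7 + 140 - 1/9*1/22) = -37488 + (7 + 140 - 1/198) = -37488 + 29105/198 = -7393519/198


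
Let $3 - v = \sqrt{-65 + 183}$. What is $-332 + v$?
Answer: $-329 - \sqrt{118} \approx -339.86$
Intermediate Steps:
$v = 3 - \sqrt{118}$ ($v = 3 - \sqrt{-65 + 183} = 3 - \sqrt{118} \approx -7.8628$)
$-332 + v = -332 + \left(3 - \sqrt{118}\right) = -329 - \sqrt{118}$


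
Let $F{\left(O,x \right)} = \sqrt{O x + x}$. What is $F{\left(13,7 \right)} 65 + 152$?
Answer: $152 + 455 \sqrt{2} \approx 795.47$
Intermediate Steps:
$F{\left(O,x \right)} = \sqrt{x + O x}$
$F{\left(13,7 \right)} 65 + 152 = \sqrt{7 \left(1 + 13\right)} 65 + 152 = \sqrt{7 \cdot 14} \cdot 65 + 152 = \sqrt{98} \cdot 65 + 152 = 7 \sqrt{2} \cdot 65 + 152 = 455 \sqrt{2} + 152 = 152 + 455 \sqrt{2}$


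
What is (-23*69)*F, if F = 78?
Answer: -123786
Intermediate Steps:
(-23*69)*F = -23*69*78 = -1587*78 = -123786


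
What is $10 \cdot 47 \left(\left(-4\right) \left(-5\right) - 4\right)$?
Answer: $7520$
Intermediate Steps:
$10 \cdot 47 \left(\left(-4\right) \left(-5\right) - 4\right) = 470 \left(20 - 4\right) = 470 \cdot 16 = 7520$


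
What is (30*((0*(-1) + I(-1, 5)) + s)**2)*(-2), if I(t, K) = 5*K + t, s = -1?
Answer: -31740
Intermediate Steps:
I(t, K) = t + 5*K
(30*((0*(-1) + I(-1, 5)) + s)**2)*(-2) = (30*((0*(-1) + (-1 + 5*5)) - 1)**2)*(-2) = (30*((0 + (-1 + 25)) - 1)**2)*(-2) = (30*((0 + 24) - 1)**2)*(-2) = (30*(24 - 1)**2)*(-2) = (30*23**2)*(-2) = (30*529)*(-2) = 15870*(-2) = -31740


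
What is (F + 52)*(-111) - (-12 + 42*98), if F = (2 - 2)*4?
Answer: -9876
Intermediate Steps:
F = 0 (F = 0*4 = 0)
(F + 52)*(-111) - (-12 + 42*98) = (0 + 52)*(-111) - (-12 + 42*98) = 52*(-111) - (-12 + 4116) = -5772 - 1*4104 = -5772 - 4104 = -9876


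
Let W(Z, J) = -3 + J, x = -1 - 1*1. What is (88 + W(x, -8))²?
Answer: 5929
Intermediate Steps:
x = -2 (x = -1 - 1 = -2)
(88 + W(x, -8))² = (88 + (-3 - 8))² = (88 - 11)² = 77² = 5929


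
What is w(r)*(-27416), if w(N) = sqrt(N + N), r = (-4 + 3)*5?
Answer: -27416*I*sqrt(10) ≈ -86697.0*I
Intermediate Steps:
r = -5 (r = -1*5 = -5)
w(N) = sqrt(2)*sqrt(N) (w(N) = sqrt(2*N) = sqrt(2)*sqrt(N))
w(r)*(-27416) = (sqrt(2)*sqrt(-5))*(-27416) = (sqrt(2)*(I*sqrt(5)))*(-27416) = (I*sqrt(10))*(-27416) = -27416*I*sqrt(10)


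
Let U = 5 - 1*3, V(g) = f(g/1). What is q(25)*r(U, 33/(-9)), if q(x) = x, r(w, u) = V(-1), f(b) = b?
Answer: -25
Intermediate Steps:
V(g) = g (V(g) = g/1 = g*1 = g)
U = 2 (U = 5 - 3 = 2)
r(w, u) = -1
q(25)*r(U, 33/(-9)) = 25*(-1) = -25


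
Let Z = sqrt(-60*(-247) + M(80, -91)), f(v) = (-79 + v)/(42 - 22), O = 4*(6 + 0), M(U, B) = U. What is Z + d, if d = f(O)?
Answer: -11/4 + 10*sqrt(149) ≈ 119.32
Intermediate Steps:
O = 24 (O = 4*6 = 24)
f(v) = -79/20 + v/20 (f(v) = (-79 + v)/20 = (-79 + v)*(1/20) = -79/20 + v/20)
Z = 10*sqrt(149) (Z = sqrt(-60*(-247) + 80) = sqrt(14820 + 80) = sqrt(14900) = 10*sqrt(149) ≈ 122.07)
d = -11/4 (d = -79/20 + (1/20)*24 = -79/20 + 6/5 = -11/4 ≈ -2.7500)
Z + d = 10*sqrt(149) - 11/4 = -11/4 + 10*sqrt(149)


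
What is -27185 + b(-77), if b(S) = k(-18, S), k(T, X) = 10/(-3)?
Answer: -81565/3 ≈ -27188.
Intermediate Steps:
k(T, X) = -10/3 (k(T, X) = 10*(-⅓) = -10/3)
b(S) = -10/3
-27185 + b(-77) = -27185 - 10/3 = -81565/3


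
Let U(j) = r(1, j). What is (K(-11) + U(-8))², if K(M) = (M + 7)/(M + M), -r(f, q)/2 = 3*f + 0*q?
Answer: 4096/121 ≈ 33.851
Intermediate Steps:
r(f, q) = -6*f (r(f, q) = -2*(3*f + 0*q) = -2*(3*f + 0) = -6*f)
U(j) = -6 (U(j) = -6*1 = -6)
K(M) = (7 + M)/(2*M) (K(M) = (7 + M)/((2*M)) = (7 + M)*(1/(2*M)) = (7 + M)/(2*M))
(K(-11) + U(-8))² = ((½)*(7 - 11)/(-11) - 6)² = ((½)*(-1/11)*(-4) - 6)² = (2/11 - 6)² = (-64/11)² = 4096/121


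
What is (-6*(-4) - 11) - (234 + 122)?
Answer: -343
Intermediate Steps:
(-6*(-4) - 11) - (234 + 122) = (24 - 11) - 1*356 = 13 - 356 = -343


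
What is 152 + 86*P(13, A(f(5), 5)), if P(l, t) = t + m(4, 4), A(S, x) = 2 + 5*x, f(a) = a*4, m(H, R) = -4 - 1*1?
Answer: 2044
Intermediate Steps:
m(H, R) = -5 (m(H, R) = -4 - 1 = -5)
f(a) = 4*a
P(l, t) = -5 + t (P(l, t) = t - 5 = -5 + t)
152 + 86*P(13, A(f(5), 5)) = 152 + 86*(-5 + (2 + 5*5)) = 152 + 86*(-5 + (2 + 25)) = 152 + 86*(-5 + 27) = 152 + 86*22 = 152 + 1892 = 2044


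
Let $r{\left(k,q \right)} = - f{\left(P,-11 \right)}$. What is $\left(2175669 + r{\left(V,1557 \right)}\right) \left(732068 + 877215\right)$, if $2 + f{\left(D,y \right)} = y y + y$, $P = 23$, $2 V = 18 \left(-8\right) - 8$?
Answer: $3501093332763$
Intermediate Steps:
$V = -76$ ($V = \frac{18 \left(-8\right) - 8}{2} = \frac{-144 - 8}{2} = \frac{1}{2} \left(-152\right) = -76$)
$f{\left(D,y \right)} = -2 + y + y^{2}$ ($f{\left(D,y \right)} = -2 + \left(y y + y\right) = -2 + \left(y^{2} + y\right) = -2 + \left(y + y^{2}\right) = -2 + y + y^{2}$)
$r{\left(k,q \right)} = -108$ ($r{\left(k,q \right)} = - (-2 - 11 + \left(-11\right)^{2}) = - (-2 - 11 + 121) = \left(-1\right) 108 = -108$)
$\left(2175669 + r{\left(V,1557 \right)}\right) \left(732068 + 877215\right) = \left(2175669 - 108\right) \left(732068 + 877215\right) = 2175561 \cdot 1609283 = 3501093332763$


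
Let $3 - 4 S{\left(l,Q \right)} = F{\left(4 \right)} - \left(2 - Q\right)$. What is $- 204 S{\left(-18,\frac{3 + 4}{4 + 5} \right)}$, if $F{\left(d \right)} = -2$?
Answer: $- \frac{952}{3} \approx -317.33$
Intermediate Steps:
$S{\left(l,Q \right)} = \frac{7}{4} - \frac{Q}{4}$ ($S{\left(l,Q \right)} = \frac{3}{4} - \frac{-2 - \left(2 - Q\right)}{4} = \frac{3}{4} - \frac{-2 + \left(-2 + Q\right)}{4} = \frac{3}{4} - \frac{-4 + Q}{4} = \frac{3}{4} - \left(-1 + \frac{Q}{4}\right) = \frac{7}{4} - \frac{Q}{4}$)
$- 204 S{\left(-18,\frac{3 + 4}{4 + 5} \right)} = - 204 \left(\frac{7}{4} - \frac{\left(3 + 4\right) \frac{1}{4 + 5}}{4}\right) = - 204 \left(\frac{7}{4} - \frac{7 \cdot \frac{1}{9}}{4}\right) = - 204 \left(\frac{7}{4} - \frac{7}{36}\right) = \left(-204\right) \frac{14}{9} = - \frac{952}{3}$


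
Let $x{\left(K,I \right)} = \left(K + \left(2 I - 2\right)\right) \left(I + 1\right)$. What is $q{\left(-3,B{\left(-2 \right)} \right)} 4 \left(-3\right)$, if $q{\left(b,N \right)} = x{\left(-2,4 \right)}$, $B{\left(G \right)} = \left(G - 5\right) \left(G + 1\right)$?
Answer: $-240$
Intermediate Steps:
$x{\left(K,I \right)} = \left(1 + I\right) \left(-2 + K + 2 I\right)$ ($x{\left(K,I \right)} = \left(K + \left(-2 + 2 I\right)\right) \left(1 + I\right) = \left(-2 + K + 2 I\right) \left(1 + I\right) = \left(1 + I\right) \left(-2 + K + 2 I\right)$)
$B{\left(G \right)} = \left(1 + G\right) \left(-5 + G\right)$ ($B{\left(G \right)} = \left(-5 + G\right) \left(1 + G\right) = \left(1 + G\right) \left(-5 + G\right)$)
$q{\left(b,N \right)} = 20$ ($q{\left(b,N \right)} = -2 - 2 + 2 \cdot 4^{2} + 4 \left(-2\right) = -2 - 2 + 2 \cdot 16 - 8 = -2 - 2 + 32 - 8 = 20$)
$q{\left(-3,B{\left(-2 \right)} \right)} 4 \left(-3\right) = 20 \cdot 4 \left(-3\right) = 20 \left(-12\right) = -240$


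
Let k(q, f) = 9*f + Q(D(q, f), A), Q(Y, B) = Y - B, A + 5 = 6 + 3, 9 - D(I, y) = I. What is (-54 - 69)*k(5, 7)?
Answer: -7749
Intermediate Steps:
D(I, y) = 9 - I
A = 4 (A = -5 + (6 + 3) = -5 + 9 = 4)
k(q, f) = 5 - q + 9*f (k(q, f) = 9*f + ((9 - q) - 1*4) = 9*f + ((9 - q) - 4) = 9*f + (5 - q) = 5 - q + 9*f)
(-54 - 69)*k(5, 7) = (-54 - 69)*(5 - 1*5 + 9*7) = -123*(5 - 5 + 63) = -123*63 = -7749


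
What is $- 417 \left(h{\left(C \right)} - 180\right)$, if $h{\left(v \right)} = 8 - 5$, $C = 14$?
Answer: $73809$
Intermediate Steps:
$h{\left(v \right)} = 3$
$- 417 \left(h{\left(C \right)} - 180\right) = - 417 \left(3 - 180\right) = \left(-417\right) \left(-177\right) = 73809$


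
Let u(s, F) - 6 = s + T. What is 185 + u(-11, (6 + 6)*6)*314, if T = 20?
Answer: 4895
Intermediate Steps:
u(s, F) = 26 + s (u(s, F) = 6 + (s + 20) = 6 + (20 + s) = 26 + s)
185 + u(-11, (6 + 6)*6)*314 = 185 + (26 - 11)*314 = 185 + 15*314 = 185 + 4710 = 4895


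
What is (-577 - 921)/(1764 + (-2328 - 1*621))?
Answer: 1498/1185 ≈ 1.2641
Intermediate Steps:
(-577 - 921)/(1764 + (-2328 - 1*621)) = -1498/(1764 + (-2328 - 621)) = -1498/(1764 - 2949) = -1498/(-1185) = -1498*(-1/1185) = 1498/1185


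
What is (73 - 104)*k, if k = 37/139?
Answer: -1147/139 ≈ -8.2518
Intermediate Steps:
k = 37/139 (k = 37*(1/139) = 37/139 ≈ 0.26619)
(73 - 104)*k = (73 - 104)*(37/139) = -31*37/139 = -1147/139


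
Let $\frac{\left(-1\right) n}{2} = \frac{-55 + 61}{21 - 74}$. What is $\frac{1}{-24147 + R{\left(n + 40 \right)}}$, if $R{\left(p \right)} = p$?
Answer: $- \frac{53}{1277659} \approx -4.1482 \cdot 10^{-5}$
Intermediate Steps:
$n = \frac{12}{53}$ ($n = - 2 \frac{-55 + 61}{21 - 74} = - 2 \frac{6}{-53} = - 2 \cdot 6 \left(- \frac{1}{53}\right) = \left(-2\right) \left(- \frac{6}{53}\right) = \frac{12}{53} \approx 0.22642$)
$\frac{1}{-24147 + R{\left(n + 40 \right)}} = \frac{1}{-24147 + \left(\frac{12}{53} + 40\right)} = \frac{1}{-24147 + \frac{2132}{53}} = \frac{1}{- \frac{1277659}{53}} = - \frac{53}{1277659}$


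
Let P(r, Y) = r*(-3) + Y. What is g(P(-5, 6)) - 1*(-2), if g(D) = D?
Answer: 23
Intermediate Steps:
P(r, Y) = Y - 3*r (P(r, Y) = -3*r + Y = Y - 3*r)
g(P(-5, 6)) - 1*(-2) = (6 - 3*(-5)) - 1*(-2) = (6 + 15) + 2 = 21 + 2 = 23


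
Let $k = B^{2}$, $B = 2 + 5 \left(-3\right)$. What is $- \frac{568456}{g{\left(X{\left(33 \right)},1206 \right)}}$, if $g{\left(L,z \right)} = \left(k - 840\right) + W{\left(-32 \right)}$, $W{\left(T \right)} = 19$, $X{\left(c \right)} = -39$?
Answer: $\frac{142114}{163} \approx 871.87$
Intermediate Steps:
$B = -13$ ($B = 2 - 15 = -13$)
$k = 169$ ($k = \left(-13\right)^{2} = 169$)
$g{\left(L,z \right)} = -652$ ($g{\left(L,z \right)} = \left(169 - 840\right) + 19 = -671 + 19 = -652$)
$- \frac{568456}{g{\left(X{\left(33 \right)},1206 \right)}} = - \frac{568456}{-652} = \left(-568456\right) \left(- \frac{1}{652}\right) = \frac{142114}{163}$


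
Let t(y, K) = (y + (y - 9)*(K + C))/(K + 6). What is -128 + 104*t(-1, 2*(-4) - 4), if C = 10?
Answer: -1372/3 ≈ -457.33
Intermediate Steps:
t(y, K) = (y + (-9 + y)*(10 + K))/(6 + K) (t(y, K) = (y + (y - 9)*(K + 10))/(K + 6) = (y + (-9 + y)*(10 + K))/(6 + K))
-128 + 104*t(-1, 2*(-4) - 4) = -128 + 104*((-90 - 9*(2*(-4) - 4) + 11*(-1) + (2*(-4) - 4)*(-1))/(6 + (2*(-4) - 4))) = -128 + 104*((-90 - 9*(-8 - 4) - 11 + (-8 - 4)*(-1))/(6 + (-8 - 4))) = -128 + 104*((-90 - 9*(-12) - 11 - 12*(-1))/(6 - 12)) = -128 + 104*((-90 + 108 - 11 + 12)/(-6)) = -128 + 104*(-⅙*19) = -128 + 104*(-19/6) = -128 - 988/3 = -1372/3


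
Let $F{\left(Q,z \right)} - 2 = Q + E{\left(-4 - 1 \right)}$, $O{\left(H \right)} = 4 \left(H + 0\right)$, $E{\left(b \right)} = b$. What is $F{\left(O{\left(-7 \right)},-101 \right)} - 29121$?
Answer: $-29152$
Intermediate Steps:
$O{\left(H \right)} = 4 H$
$F{\left(Q,z \right)} = -3 + Q$ ($F{\left(Q,z \right)} = 2 + \left(Q - 5\right) = 2 + \left(-5 + Q\right) = -3 + Q$)
$F{\left(O{\left(-7 \right)},-101 \right)} - 29121 = \left(-3 + 4 \left(-7\right)\right) - 29121 = \left(-3 - 28\right) - 29121 = -31 - 29121 = -29152$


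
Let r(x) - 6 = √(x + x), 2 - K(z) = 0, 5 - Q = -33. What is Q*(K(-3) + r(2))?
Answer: 380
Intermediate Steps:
Q = 38 (Q = 5 - 1*(-33) = 5 + 33 = 38)
K(z) = 2 (K(z) = 2 - 1*0 = 2 + 0 = 2)
r(x) = 6 + √2*√x (r(x) = 6 + √(x + x) = 6 + √(2*x) = 6 + √2*√x)
Q*(K(-3) + r(2)) = 38*(2 + (6 + √2*√2)) = 38*(2 + (6 + 2)) = 38*(2 + 8) = 38*10 = 380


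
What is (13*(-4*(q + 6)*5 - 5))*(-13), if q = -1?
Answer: 17745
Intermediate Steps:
(13*(-4*(q + 6)*5 - 5))*(-13) = (13*(-4*(-1 + 6)*5 - 5))*(-13) = (13*(-4*5*5 - 5))*(-13) = (13*(-20*5 - 5))*(-13) = (13*(-100 - 5))*(-13) = (13*(-105))*(-13) = -1365*(-13) = 17745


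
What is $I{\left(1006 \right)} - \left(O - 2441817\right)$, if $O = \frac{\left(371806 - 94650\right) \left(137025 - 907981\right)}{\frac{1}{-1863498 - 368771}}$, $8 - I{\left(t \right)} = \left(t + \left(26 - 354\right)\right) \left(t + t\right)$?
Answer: $-476980259691299895$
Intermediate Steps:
$I{\left(t \right)} = 8 - 2 t \left(-328 + t\right)$ ($I{\left(t \right)} = 8 - \left(t + \left(26 - 354\right)\right) \left(t + t\right) = 8 - \left(t - 328\right) 2 t = 8 - \left(-328 + t\right) 2 t = 8 - 2 t \left(-328 + t\right)$)
$O = 476980259692377584$ ($O = \frac{277156 \left(-770956\right)}{\frac{1}{-2232269}} = - \frac{213675081136}{- \frac{1}{2232269}} = \left(-213675081136\right) \left(-2232269\right) = 476980259692377584$)
$I{\left(1006 \right)} - \left(O - 2441817\right) = \left(8 - 2 \cdot 1006^{2} + 656 \cdot 1006\right) - \left(476980259692377584 - 2441817\right) = \left(8 - 2024072 + 659936\right) - \left(476980259692377584 - 2441817\right) = \left(8 - 2024072 + 659936\right) - 476980259689935767 = -1364128 - 476980259689935767 = -476980259691299895$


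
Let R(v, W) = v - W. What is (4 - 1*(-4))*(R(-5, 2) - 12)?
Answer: -152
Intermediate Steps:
(4 - 1*(-4))*(R(-5, 2) - 12) = (4 - 1*(-4))*((-5 - 1*2) - 12) = (4 + 4)*((-5 - 2) - 12) = 8*(-7 - 12) = 8*(-19) = -152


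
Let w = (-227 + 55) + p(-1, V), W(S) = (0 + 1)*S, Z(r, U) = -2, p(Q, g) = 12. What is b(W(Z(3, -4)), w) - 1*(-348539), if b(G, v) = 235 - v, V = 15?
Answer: 348934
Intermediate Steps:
W(S) = S (W(S) = 1*S = S)
w = -160 (w = (-227 + 55) + 12 = -172 + 12 = -160)
b(W(Z(3, -4)), w) - 1*(-348539) = (235 - 1*(-160)) - 1*(-348539) = (235 + 160) + 348539 = 395 + 348539 = 348934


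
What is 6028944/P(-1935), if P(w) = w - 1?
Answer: -376809/121 ≈ -3114.1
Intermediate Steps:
P(w) = -1 + w
6028944/P(-1935) = 6028944/(-1 - 1935) = 6028944/(-1936) = 6028944*(-1/1936) = -376809/121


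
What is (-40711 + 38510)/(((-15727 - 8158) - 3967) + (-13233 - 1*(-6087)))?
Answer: 2201/34998 ≈ 0.062889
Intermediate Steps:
(-40711 + 38510)/(((-15727 - 8158) - 3967) + (-13233 - 1*(-6087))) = -2201/((-23885 - 3967) + (-13233 + 6087)) = -2201/(-27852 - 7146) = -2201/(-34998) = -2201*(-1/34998) = 2201/34998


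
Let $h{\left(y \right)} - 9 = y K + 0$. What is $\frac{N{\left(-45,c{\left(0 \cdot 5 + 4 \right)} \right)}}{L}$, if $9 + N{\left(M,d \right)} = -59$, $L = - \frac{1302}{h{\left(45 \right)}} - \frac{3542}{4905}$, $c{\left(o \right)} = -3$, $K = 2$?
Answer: $\frac{917235}{187138} \approx 4.9014$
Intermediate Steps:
$h{\left(y \right)} = 9 + 2 y$ ($h{\left(y \right)} = 9 + \left(y 2 + 0\right) = 9 + \left(2 y + 0\right) = 9 + 2 y$)
$L = - \frac{748552}{53955}$ ($L = - \frac{1302}{9 + 2 \cdot 45} - \frac{3542}{4905} = - \frac{1302}{9 + 90} - \frac{3542}{4905} = - \frac{1302}{99} - \frac{3542}{4905} = \left(-1302\right) \frac{1}{99} - \frac{3542}{4905} = - \frac{434}{33} - \frac{3542}{4905} = - \frac{748552}{53955} \approx -13.874$)
$N{\left(M,d \right)} = -68$ ($N{\left(M,d \right)} = -9 - 59 = -68$)
$\frac{N{\left(-45,c{\left(0 \cdot 5 + 4 \right)} \right)}}{L} = - \frac{68}{- \frac{748552}{53955}} = \left(-68\right) \left(- \frac{53955}{748552}\right) = \frac{917235}{187138}$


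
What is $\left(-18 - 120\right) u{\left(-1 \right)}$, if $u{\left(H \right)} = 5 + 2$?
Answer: $-966$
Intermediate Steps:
$u{\left(H \right)} = 7$
$\left(-18 - 120\right) u{\left(-1 \right)} = \left(-18 - 120\right) 7 = \left(-138\right) 7 = -966$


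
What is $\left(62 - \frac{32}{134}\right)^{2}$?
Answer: $\frac{17123044}{4489} \approx 3814.4$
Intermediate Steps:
$\left(62 - \frac{32}{134}\right)^{2} = \left(62 - \frac{16}{67}\right)^{2} = \left(\frac{4138}{67}\right)^{2} = \frac{17123044}{4489}$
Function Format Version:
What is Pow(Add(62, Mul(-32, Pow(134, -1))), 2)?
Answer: Rational(17123044, 4489) ≈ 3814.4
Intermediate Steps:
Pow(Add(62, Mul(-32, Pow(134, -1))), 2) = Pow(Add(62, Mul(-32, Rational(1, 134))), 2) = Pow(Add(62, Rational(-16, 67)), 2) = Pow(Rational(4138, 67), 2) = Rational(17123044, 4489)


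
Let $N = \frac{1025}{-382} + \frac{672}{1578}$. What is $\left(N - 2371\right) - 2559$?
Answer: $- \frac{495524171}{100466} \approx -4932.3$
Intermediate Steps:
$N = - \frac{226791}{100466}$ ($N = 1025 \left(- \frac{1}{382}\right) + 672 \cdot \frac{1}{1578} = - \frac{1025}{382} + \frac{112}{263} = - \frac{226791}{100466} \approx -2.2574$)
$\left(N - 2371\right) - 2559 = \left(- \frac{226791}{100466} - 2371\right) - 2559 = - \frac{238431677}{100466} - 2559 = - \frac{495524171}{100466}$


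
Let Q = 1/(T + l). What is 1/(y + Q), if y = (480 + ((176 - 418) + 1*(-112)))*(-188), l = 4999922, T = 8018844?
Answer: -13018766/308388529007 ≈ -4.2215e-5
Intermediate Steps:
y = -23688 (y = (480 + (-242 - 112))*(-188) = (480 - 354)*(-188) = 126*(-188) = -23688)
Q = 1/13018766 (Q = 1/(8018844 + 4999922) = 1/13018766 ≈ 7.6812e-8)
1/(y + Q) = 1/(-23688 + 1/13018766) = 1/(-308388529007/13018766) = -13018766/308388529007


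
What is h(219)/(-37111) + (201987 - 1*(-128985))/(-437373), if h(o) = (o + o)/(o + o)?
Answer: -4094379755/5410449801 ≈ -0.75675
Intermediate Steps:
h(o) = 1 (h(o) = (2*o)/((2*o)) = (2*o)*(1/(2*o)) = 1)
h(219)/(-37111) + (201987 - 1*(-128985))/(-437373) = 1/(-37111) + (201987 - 1*(-128985))/(-437373) = 1*(-1/37111) + (201987 + 128985)*(-1/437373) = -1/37111 + 330972*(-1/437373) = -1/37111 - 110324/145791 = -4094379755/5410449801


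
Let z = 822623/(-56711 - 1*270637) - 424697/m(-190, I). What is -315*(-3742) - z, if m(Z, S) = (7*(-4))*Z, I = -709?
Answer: 73317553958597/62196120 ≈ 1.1788e+6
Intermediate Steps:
m(Z, S) = -28*Z
z = -5121430997/62196120 (z = 822623/(-56711 - 1*270637) - 424697/((-28*(-190))) = 822623/(-56711 - 270637) - 424697/5320 = 822623/(-327348) - 424697*1/5320 = 822623*(-1/327348) - 60671/760 = -822623/327348 - 60671/760 = -5121430997/62196120 ≈ -82.343)
-315*(-3742) - z = -315*(-3742) - 1*(-5121430997/62196120) = 1178730 + 5121430997/62196120 = 73317553958597/62196120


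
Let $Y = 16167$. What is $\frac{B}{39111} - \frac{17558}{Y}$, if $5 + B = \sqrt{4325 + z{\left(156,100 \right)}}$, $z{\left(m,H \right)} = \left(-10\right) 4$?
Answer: $- \frac{76310197}{70256393} + \frac{\sqrt{4285}}{39111} \approx -1.0845$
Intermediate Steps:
$z{\left(m,H \right)} = -40$
$B = -5 + \sqrt{4285}$ ($B = -5 + \sqrt{4325 - 40} = -5 + \sqrt{4285} \approx 60.46$)
$\frac{B}{39111} - \frac{17558}{Y} = \frac{-5 + \sqrt{4285}}{39111} - \frac{17558}{16167} = \left(-5 + \sqrt{4285}\right) \frac{1}{39111} - \frac{17558}{16167} = \left(- \frac{5}{39111} + \frac{\sqrt{4285}}{39111}\right) - \frac{17558}{16167} = - \frac{76310197}{70256393} + \frac{\sqrt{4285}}{39111}$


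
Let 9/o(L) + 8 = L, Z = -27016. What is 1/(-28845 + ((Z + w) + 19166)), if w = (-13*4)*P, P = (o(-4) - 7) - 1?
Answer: -1/36240 ≈ -2.7594e-5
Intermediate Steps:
o(L) = 9/(-8 + L)
P = -35/4 (P = (9/(-8 - 4) - 7) - 1 = (9/(-12) - 7) - 1 = (9*(-1/12) - 7) - 1 = (-3/4 - 7) - 1 = -31/4 - 1 = -35/4 ≈ -8.7500)
w = 455 (w = -13*4*(-35/4) = -52*(-35/4) = 455)
1/(-28845 + ((Z + w) + 19166)) = 1/(-28845 + ((-27016 + 455) + 19166)) = 1/(-28845 + (-26561 + 19166)) = 1/(-28845 - 7395) = 1/(-36240) = -1/36240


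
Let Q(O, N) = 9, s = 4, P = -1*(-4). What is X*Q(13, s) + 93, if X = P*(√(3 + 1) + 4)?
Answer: 309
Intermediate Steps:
P = 4
X = 24 (X = 4*(√(3 + 1) + 4) = 4*(√4 + 4) = 4*(2 + 4) = 4*6 = 24)
X*Q(13, s) + 93 = 24*9 + 93 = 216 + 93 = 309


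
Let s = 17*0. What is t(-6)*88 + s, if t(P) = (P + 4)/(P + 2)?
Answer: 44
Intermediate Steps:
t(P) = (4 + P)/(2 + P)
s = 0
t(-6)*88 + s = ((4 - 6)/(2 - 6))*88 + 0 = (-2/(-4))*88 + 0 = -¼*(-2)*88 + 0 = (½)*88 + 0 = 44 + 0 = 44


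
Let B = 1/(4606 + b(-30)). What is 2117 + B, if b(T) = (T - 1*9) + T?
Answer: 9604830/4537 ≈ 2117.0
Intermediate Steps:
b(T) = -9 + 2*T (b(T) = (T - 9) + T = (-9 + T) + T = -9 + 2*T)
B = 1/4537 (B = 1/(4606 + (-9 + 2*(-30))) = 1/(4606 + (-9 - 60)) = 1/(4606 - 69) = 1/4537 ≈ 0.00022041)
2117 + B = 2117 + 1/4537 = 9604830/4537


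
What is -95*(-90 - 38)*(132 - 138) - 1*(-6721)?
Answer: -66239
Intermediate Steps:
-95*(-90 - 38)*(132 - 138) - 1*(-6721) = -(-12160)*(-6) + 6721 = -95*768 + 6721 = -72960 + 6721 = -66239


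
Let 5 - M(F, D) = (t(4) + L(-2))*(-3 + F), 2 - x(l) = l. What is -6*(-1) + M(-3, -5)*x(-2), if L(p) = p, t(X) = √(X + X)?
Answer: -22 + 48*√2 ≈ 45.882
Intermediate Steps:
t(X) = √2*√X (t(X) = √(2*X) = √2*√X)
x(l) = 2 - l
M(F, D) = 5 - (-3 + F)*(-2 + 2*√2) (M(F, D) = 5 - (√2*√4 - 2)*(-3 + F) = 5 - (√2*2 - 2)*(-3 + F) = 5 - (2*√2 - 2)*(-3 + F) = 5 - (-2 + 2*√2)*(-3 + F) = 5 - (-3 + F)*(-2 + 2*√2))
-6*(-1) + M(-3, -5)*x(-2) = -6*(-1) + (-1 + 2*(-3) + 6*√2 - 2*(-3)*√2)*(2 - 1*(-2)) = 6 + (-1 - 6 + 6*√2 + 6*√2)*(2 + 2) = 6 + (-7 + 12*√2)*4 = 6 + (-28 + 48*√2) = -22 + 48*√2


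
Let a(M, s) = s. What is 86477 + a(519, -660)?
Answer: 85817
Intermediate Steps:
86477 + a(519, -660) = 86477 - 660 = 85817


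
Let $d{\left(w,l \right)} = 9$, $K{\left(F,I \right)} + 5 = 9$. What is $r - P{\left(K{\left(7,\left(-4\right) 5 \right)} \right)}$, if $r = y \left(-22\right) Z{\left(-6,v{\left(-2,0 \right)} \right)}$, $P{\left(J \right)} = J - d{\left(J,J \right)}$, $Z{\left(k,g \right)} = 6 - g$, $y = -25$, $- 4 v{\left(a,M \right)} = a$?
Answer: $3030$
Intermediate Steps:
$K{\left(F,I \right)} = 4$ ($K{\left(F,I \right)} = -5 + 9 = 4$)
$v{\left(a,M \right)} = - \frac{a}{4}$
$P{\left(J \right)} = -9 + J$ ($P{\left(J \right)} = J - 9 = -9 + J$)
$r = 3025$ ($r = \left(-25\right) \left(-22\right) \left(6 - \left(- \frac{1}{4}\right) \left(-2\right)\right) = 550 \left(6 - \frac{1}{2}\right) = 550 \cdot \frac{11}{2} = 3025$)
$r - P{\left(K{\left(7,\left(-4\right) 5 \right)} \right)} = 3025 - \left(-9 + 4\right) = 3025 - -5 = 3025 + 5 = 3030$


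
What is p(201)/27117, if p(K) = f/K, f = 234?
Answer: 26/605613 ≈ 4.2932e-5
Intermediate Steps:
p(K) = 234/K
p(201)/27117 = (234/201)/27117 = (234*(1/201))*(1/27117) = (78/67)*(1/27117) = 26/605613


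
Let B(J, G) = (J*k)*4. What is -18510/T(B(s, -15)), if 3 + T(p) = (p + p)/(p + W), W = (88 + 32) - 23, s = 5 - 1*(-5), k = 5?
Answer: 5497470/491 ≈ 11196.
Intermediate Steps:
s = 10 (s = 5 + 5 = 10)
B(J, G) = 20*J (B(J, G) = (J*5)*4 = (5*J)*4 = 20*J)
W = 97 (W = 120 - 23 = 97)
T(p) = -3 + 2*p/(97 + p) (T(p) = -3 + (p + p)/(p + 97) = -3 + (2*p)/(97 + p) = -3 + 2*p/(97 + p))
-18510/T(B(s, -15)) = -18510*(97 + 20*10)/(-291 - 20*10) = -18510*(97 + 200)/(-291 - 1*200) = -18510*297/(-291 - 200) = -18510/((1/297)*(-491)) = -18510/(-491/297) = -18510*(-297/491) = 5497470/491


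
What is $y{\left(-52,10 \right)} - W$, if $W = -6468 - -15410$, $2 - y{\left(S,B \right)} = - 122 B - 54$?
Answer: $-7666$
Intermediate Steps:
$y{\left(S,B \right)} = 56 + 122 B$ ($y{\left(S,B \right)} = 2 - \left(- 122 B - 54\right) = 2 - \left(-54 - 122 B\right) = 2 + \left(54 + 122 B\right) = 56 + 122 B$)
$W = 8942$ ($W = -6468 + 15410 = 8942$)
$y{\left(-52,10 \right)} - W = \left(56 + 122 \cdot 10\right) - 8942 = \left(56 + 1220\right) - 8942 = 1276 - 8942 = -7666$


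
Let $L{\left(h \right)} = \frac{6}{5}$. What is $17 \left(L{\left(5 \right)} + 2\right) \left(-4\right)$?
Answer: $- \frac{1088}{5} \approx -217.6$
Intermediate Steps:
$L{\left(h \right)} = \frac{6}{5}$ ($L{\left(h \right)} = 6 \cdot \frac{1}{5} = \frac{6}{5}$)
$17 \left(L{\left(5 \right)} + 2\right) \left(-4\right) = 17 \left(\frac{6}{5} + 2\right) \left(-4\right) = 17 \cdot \frac{16}{5} \left(-4\right) = 17 \left(- \frac{64}{5}\right) = - \frac{1088}{5}$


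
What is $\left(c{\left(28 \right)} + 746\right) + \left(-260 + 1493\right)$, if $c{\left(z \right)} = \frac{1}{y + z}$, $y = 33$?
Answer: $\frac{120720}{61} \approx 1979.0$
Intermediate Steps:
$c{\left(z \right)} = \frac{1}{33 + z}$
$\left(c{\left(28 \right)} + 746\right) + \left(-260 + 1493\right) = \left(\frac{1}{33 + 28} + 746\right) + \left(-260 + 1493\right) = \left(\frac{1}{61} + 746\right) + 1233 = \frac{45507}{61} + 1233 = \frac{120720}{61}$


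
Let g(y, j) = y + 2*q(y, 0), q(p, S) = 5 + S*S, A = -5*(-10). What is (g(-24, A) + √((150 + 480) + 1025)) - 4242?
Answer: -4256 + √1655 ≈ -4215.3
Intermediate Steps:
A = 50
q(p, S) = 5 + S²
g(y, j) = 10 + y (g(y, j) = y + 2*(5 + 0²) = y + 2*(5 + 0) = y + 2*5 = y + 10 = 10 + y)
(g(-24, A) + √((150 + 480) + 1025)) - 4242 = ((10 - 24) + √((150 + 480) + 1025)) - 4242 = (-14 + √(630 + 1025)) - 4242 = (-14 + √1655) - 4242 = -4256 + √1655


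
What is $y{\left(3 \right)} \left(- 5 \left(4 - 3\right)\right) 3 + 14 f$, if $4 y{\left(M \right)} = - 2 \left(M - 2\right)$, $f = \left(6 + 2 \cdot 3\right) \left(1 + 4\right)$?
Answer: $\frac{1695}{2} \approx 847.5$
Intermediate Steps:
$f = 60$ ($f = \left(6 + 6\right) 5 = 12 \cdot 5 = 60$)
$y{\left(M \right)} = 1 - \frac{M}{2}$ ($y{\left(M \right)} = \frac{\left(-2\right) \left(M - 2\right)}{4} = \frac{\left(-2\right) \left(-2 + M\right)}{4} = \frac{4 - 2 M}{4} = 1 - \frac{M}{2}$)
$y{\left(3 \right)} \left(- 5 \left(4 - 3\right)\right) 3 + 14 f = \left(1 - \frac{3}{2}\right) \left(- 5 \left(4 - 3\right)\right) 3 + 14 \cdot 60 = \left(1 - \frac{3}{2}\right) \left(\left(-5\right) 1\right) 3 + 840 = \left(- \frac{1}{2}\right) \left(-5\right) 3 + 840 = \frac{5}{2} \cdot 3 + 840 = \frac{15}{2} + 840 = \frac{1695}{2}$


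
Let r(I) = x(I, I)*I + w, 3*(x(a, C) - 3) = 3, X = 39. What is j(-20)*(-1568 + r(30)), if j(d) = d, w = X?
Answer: 28180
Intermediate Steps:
w = 39
x(a, C) = 4 (x(a, C) = 3 + (⅓)*3 = 3 + 1 = 4)
r(I) = 39 + 4*I (r(I) = 4*I + 39 = 39 + 4*I)
j(-20)*(-1568 + r(30)) = -20*(-1568 + (39 + 4*30)) = -20*(-1568 + (39 + 120)) = -20*(-1568 + 159) = -20*(-1409) = 28180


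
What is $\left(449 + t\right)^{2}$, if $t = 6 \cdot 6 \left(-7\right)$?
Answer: $38809$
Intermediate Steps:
$t = -252$ ($t = 36 \left(-7\right) = -252$)
$\left(449 + t\right)^{2} = \left(449 - 252\right)^{2} = 197^{2} = 38809$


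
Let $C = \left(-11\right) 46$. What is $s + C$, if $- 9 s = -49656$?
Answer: $\frac{15034}{3} \approx 5011.3$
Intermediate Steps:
$s = \frac{16552}{3}$ ($s = \left(- \frac{1}{9}\right) \left(-49656\right) = \frac{16552}{3} \approx 5517.3$)
$C = -506$
$s + C = \frac{16552}{3} - 506 = \frac{15034}{3}$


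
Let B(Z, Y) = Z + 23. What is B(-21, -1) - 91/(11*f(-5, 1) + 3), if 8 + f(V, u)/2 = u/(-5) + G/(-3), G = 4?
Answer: 1081/443 ≈ 2.4402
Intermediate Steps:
B(Z, Y) = 23 + Z
f(V, u) = -56/3 - 2*u/5 (f(V, u) = -16 + 2*(u/(-5) + 4/(-3)) = -16 + 2*(u*(-1/5) + 4*(-1/3)) = -16 + 2*(-u/5 - 4/3) = -16 + 2*(-4/3 - u/5) = -16 + (-8/3 - 2*u/5) = -56/3 - 2*u/5)
B(-21, -1) - 91/(11*f(-5, 1) + 3) = (23 - 21) - 91/(11*(-56/3 - 2/5*1) + 3) = 2 - 91/(11*(-56/3 - 2/5) + 3) = 2 - 91/(11*(-286/15) + 3) = 2 - 91/(-3146/15 + 3) = 2 - 91/(-3101/15) = 2 - 91*(-15)/3101 = 2 - 1*(-195/443) = 2 + 195/443 = 1081/443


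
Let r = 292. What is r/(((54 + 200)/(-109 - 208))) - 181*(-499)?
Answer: 11424231/127 ≈ 89955.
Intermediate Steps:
r/(((54 + 200)/(-109 - 208))) - 181*(-499) = 292/(((54 + 200)/(-109 - 208))) - 181*(-499) = 292/((254/(-317))) + 90319 = 292/((254*(-1/317))) + 90319 = 292/(-254/317) + 90319 = 292*(-317/254) + 90319 = -46282/127 + 90319 = 11424231/127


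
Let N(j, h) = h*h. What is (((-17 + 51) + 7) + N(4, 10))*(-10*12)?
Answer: -16920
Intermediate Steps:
N(j, h) = h**2
(((-17 + 51) + 7) + N(4, 10))*(-10*12) = (((-17 + 51) + 7) + 10**2)*(-10*12) = ((34 + 7) + 100)*(-120) = (41 + 100)*(-120) = 141*(-120) = -16920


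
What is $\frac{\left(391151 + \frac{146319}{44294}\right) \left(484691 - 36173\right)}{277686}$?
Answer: $\frac{1295154683662889}{2049970614} \approx 6.3179 \cdot 10^{5}$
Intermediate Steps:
$\frac{\left(391151 + \frac{146319}{44294}\right) \left(484691 - 36173\right)}{277686} = \left(391151 + 146319 \cdot \frac{1}{44294}\right) 448518 \cdot \frac{1}{277686} = \left(391151 + \frac{146319}{44294}\right) 448518 \cdot \frac{1}{277686} = \frac{17325788713}{44294} \cdot 448518 \cdot \frac{1}{277686} = \frac{3885464050988667}{22147} \cdot \frac{1}{277686} = \frac{1295154683662889}{2049970614}$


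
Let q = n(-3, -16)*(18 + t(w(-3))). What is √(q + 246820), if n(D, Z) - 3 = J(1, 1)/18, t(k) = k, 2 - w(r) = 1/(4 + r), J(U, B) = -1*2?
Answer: √2221874/3 ≈ 496.87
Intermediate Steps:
J(U, B) = -2
w(r) = 2 - 1/(4 + r)
n(D, Z) = 26/9 (n(D, Z) = 3 - 2/18 = 3 - 2*1/18 = 3 - ⅑ = 26/9)
q = 494/9 (q = 26*(18 + (7 + 2*(-3))/(4 - 3))/9 = 26*(18 + (7 - 6)/1)/9 = 26*(18 + 1*1)/9 = 26*(18 + 1)/9 = (26/9)*19 = 494/9 ≈ 54.889)
√(q + 246820) = √(494/9 + 246820) = √(2221874/9) = √2221874/3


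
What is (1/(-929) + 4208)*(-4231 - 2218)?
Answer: -25210630719/929 ≈ -2.7137e+7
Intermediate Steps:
(1/(-929) + 4208)*(-4231 - 2218) = (-1/929 + 4208)*(-6449) = (3909231/929)*(-6449) = -25210630719/929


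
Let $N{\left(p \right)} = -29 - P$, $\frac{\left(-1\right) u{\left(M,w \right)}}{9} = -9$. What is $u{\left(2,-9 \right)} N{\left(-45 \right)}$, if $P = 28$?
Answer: $-4617$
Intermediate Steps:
$u{\left(M,w \right)} = 81$ ($u{\left(M,w \right)} = \left(-9\right) \left(-9\right) = 81$)
$N{\left(p \right)} = -57$ ($N{\left(p \right)} = -29 - 28 = -57$)
$u{\left(2,-9 \right)} N{\left(-45 \right)} = 81 \left(-57\right) = -4617$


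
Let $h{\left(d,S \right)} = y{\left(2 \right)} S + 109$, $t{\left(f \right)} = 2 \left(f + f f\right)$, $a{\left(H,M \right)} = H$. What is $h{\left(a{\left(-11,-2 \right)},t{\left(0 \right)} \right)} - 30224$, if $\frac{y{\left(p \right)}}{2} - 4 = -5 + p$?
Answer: $-30115$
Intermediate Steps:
$y{\left(p \right)} = -2 + 2 p$ ($y{\left(p \right)} = 8 + 2 \left(-5 + p\right) = 8 + \left(-10 + 2 p\right) = -2 + 2 p$)
$t{\left(f \right)} = 2 f + 2 f^{2}$ ($t{\left(f \right)} = 2 \left(f + f^{2}\right) = 2 f + 2 f^{2}$)
$h{\left(d,S \right)} = 109 + 2 S$ ($h{\left(d,S \right)} = \left(-2 + 2 \cdot 2\right) S + 109 = \left(-2 + 4\right) S + 109 = 2 S + 109 = 109 + 2 S$)
$h{\left(a{\left(-11,-2 \right)},t{\left(0 \right)} \right)} - 30224 = \left(109 + 2 \cdot 2 \cdot 0 \left(1 + 0\right)\right) - 30224 = \left(109 + 2 \cdot 2 \cdot 0 \cdot 1\right) - 30224 = \left(109 + 2 \cdot 0\right) - 30224 = \left(109 + 0\right) - 30224 = 109 - 30224 = -30115$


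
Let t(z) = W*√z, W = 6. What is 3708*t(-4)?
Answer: 44496*I ≈ 44496.0*I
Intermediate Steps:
t(z) = 6*√z
3708*t(-4) = 3708*(6*√(-4)) = 3708*(6*(2*I)) = 3708*(12*I) = 44496*I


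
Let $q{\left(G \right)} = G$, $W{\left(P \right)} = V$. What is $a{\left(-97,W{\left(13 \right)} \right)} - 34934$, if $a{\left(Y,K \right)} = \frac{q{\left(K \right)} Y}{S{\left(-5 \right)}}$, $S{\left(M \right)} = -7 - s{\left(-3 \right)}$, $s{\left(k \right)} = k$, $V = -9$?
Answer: $- \frac{140609}{4} \approx -35152.0$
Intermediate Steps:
$W{\left(P \right)} = -9$
$S{\left(M \right)} = -4$ ($S{\left(M \right)} = -7 - -3 = -7 + 3 = -4$)
$a{\left(Y,K \right)} = - \frac{K Y}{4}$ ($a{\left(Y,K \right)} = \frac{K Y}{-4} = K Y \left(- \frac{1}{4}\right) = - \frac{K Y}{4}$)
$a{\left(-97,W{\left(13 \right)} \right)} - 34934 = \left(- \frac{1}{4}\right) \left(-9\right) \left(-97\right) - 34934 = - \frac{873}{4} - 34934 = - \frac{140609}{4}$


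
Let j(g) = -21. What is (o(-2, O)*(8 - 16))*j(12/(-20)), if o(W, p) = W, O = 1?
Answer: -336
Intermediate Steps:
(o(-2, O)*(8 - 16))*j(12/(-20)) = -2*(8 - 16)*(-21) = -2*(-8)*(-21) = 16*(-21) = -336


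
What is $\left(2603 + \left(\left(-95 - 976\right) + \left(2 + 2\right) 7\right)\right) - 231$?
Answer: $1329$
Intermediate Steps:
$\left(2603 + \left(\left(-95 - 976\right) + \left(2 + 2\right) 7\right)\right) - 231 = \left(2603 + \left(-1071 + 4 \cdot 7\right)\right) - 231 = \left(2603 + \left(-1071 + 28\right)\right) - 231 = \left(2603 - 1043\right) - 231 = 1560 - 231 = 1329$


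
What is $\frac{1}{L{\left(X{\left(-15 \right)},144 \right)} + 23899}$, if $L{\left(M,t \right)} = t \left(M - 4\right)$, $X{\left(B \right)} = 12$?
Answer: $\frac{1}{25051} \approx 3.9919 \cdot 10^{-5}$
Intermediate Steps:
$L{\left(M,t \right)} = t \left(-4 + M\right)$
$\frac{1}{L{\left(X{\left(-15 \right)},144 \right)} + 23899} = \frac{1}{144 \left(-4 + 12\right) + 23899} = \frac{1}{144 \cdot 8 + 23899} = \frac{1}{1152 + 23899} = \frac{1}{25051}$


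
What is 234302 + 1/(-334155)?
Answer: 78293184809/334155 ≈ 2.3430e+5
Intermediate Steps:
234302 + 1/(-334155) = 234302 - 1/334155 = 78293184809/334155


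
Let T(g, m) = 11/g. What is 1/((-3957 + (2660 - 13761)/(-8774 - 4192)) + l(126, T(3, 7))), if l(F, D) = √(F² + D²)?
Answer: -221698550242/876180923969967 - 18679684*√143005/876180923969967 ≈ -0.00026109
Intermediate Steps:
l(F, D) = √(D² + F²)
1/((-3957 + (2660 - 13761)/(-8774 - 4192)) + l(126, T(3, 7))) = 1/((-3957 + (2660 - 13761)/(-8774 - 4192)) + √((11/3)² + 126²)) = 1/((-3957 - 11101/(-12966)) + √((11*(⅓))² + 15876)) = 1/((-3957 - 11101*(-1/12966)) + √((11/3)² + 15876)) = 1/((-3957 + 11101/12966) + √(121/9 + 15876)) = 1/(-51295361/12966 + √(143005/9)) = 1/(-51295361/12966 + √143005/3)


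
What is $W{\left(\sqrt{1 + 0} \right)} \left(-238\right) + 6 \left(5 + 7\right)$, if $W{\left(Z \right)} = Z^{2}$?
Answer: $-166$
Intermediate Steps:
$W{\left(\sqrt{1 + 0} \right)} \left(-238\right) + 6 \left(5 + 7\right) = \left(\sqrt{1 + 0}\right)^{2} \left(-238\right) + 6 \left(5 + 7\right) = \left(\sqrt{1}\right)^{2} \left(-238\right) + 6 \cdot 12 = 1^{2} \left(-238\right) + 72 = 1 \left(-238\right) + 72 = -238 + 72 = -166$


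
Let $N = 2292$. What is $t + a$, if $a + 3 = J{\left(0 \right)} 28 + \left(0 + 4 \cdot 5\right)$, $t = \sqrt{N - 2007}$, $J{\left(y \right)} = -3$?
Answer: $-67 + \sqrt{285} \approx -50.118$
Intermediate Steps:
$t = \sqrt{285}$ ($t = \sqrt{2292 - 2007} = \sqrt{285} \approx 16.882$)
$a = -67$ ($a = -3 + \left(\left(-3\right) 28 + \left(0 + 4 \cdot 5\right)\right) = -3 + \left(-84 + \left(0 + 20\right)\right) = -3 + \left(-84 + 20\right) = -3 - 64 = -67$)
$t + a = \sqrt{285} - 67 = -67 + \sqrt{285}$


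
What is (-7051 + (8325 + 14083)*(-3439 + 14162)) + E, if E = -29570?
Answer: 240244363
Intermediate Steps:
(-7051 + (8325 + 14083)*(-3439 + 14162)) + E = (-7051 + (8325 + 14083)*(-3439 + 14162)) - 29570 = (-7051 + 22408*10723) - 29570 = (-7051 + 240280984) - 29570 = 240273933 - 29570 = 240244363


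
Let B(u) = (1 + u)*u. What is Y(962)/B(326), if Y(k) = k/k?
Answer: 1/106602 ≈ 9.3807e-6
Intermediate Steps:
B(u) = u*(1 + u)
Y(k) = 1
Y(962)/B(326) = 1/(326*(1 + 326)) = 1/(326*327) = 1/106602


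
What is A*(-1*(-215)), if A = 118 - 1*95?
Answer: 4945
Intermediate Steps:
A = 23 (A = 118 - 95 = 23)
A*(-1*(-215)) = 23*(-1*(-215)) = 23*215 = 4945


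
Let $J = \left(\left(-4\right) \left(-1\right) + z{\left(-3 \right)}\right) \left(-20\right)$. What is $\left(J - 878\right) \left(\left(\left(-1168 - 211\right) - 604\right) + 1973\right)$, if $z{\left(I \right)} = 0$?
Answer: $9580$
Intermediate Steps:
$J = -80$ ($J = \left(\left(-4\right) \left(-1\right) + 0\right) \left(-20\right) = \left(4 + 0\right) \left(-20\right) = 4 \left(-20\right) = -80$)
$\left(J - 878\right) \left(\left(\left(-1168 - 211\right) - 604\right) + 1973\right) = \left(-80 - 878\right) \left(\left(\left(-1168 - 211\right) - 604\right) + 1973\right) = - 958 \left(\left(-1379 - 604\right) + 1973\right) = - 958 \left(-1983 + 1973\right) = \left(-958\right) \left(-10\right) = 9580$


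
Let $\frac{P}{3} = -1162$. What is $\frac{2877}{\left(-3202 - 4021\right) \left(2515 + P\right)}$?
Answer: $\frac{2877}{7013533} \approx 0.00041021$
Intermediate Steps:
$P = -3486$ ($P = 3 \left(-1162\right) = -3486$)
$\frac{2877}{\left(-3202 - 4021\right) \left(2515 + P\right)} = \frac{2877}{\left(-3202 - 4021\right) \left(2515 - 3486\right)} = \frac{2877}{\left(-7223\right) \left(-971\right)} = \frac{2877}{7013533}$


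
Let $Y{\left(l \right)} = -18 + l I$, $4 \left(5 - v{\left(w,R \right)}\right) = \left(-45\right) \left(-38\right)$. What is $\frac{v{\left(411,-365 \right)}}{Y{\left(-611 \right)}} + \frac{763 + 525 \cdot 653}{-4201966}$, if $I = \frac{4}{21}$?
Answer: $\frac{36312337999}{11857948052} \approx 3.0623$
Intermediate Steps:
$v{\left(w,R \right)} = - \frac{845}{2}$ ($v{\left(w,R \right)} = 5 - \frac{\left(-45\right) \left(-38\right)}{4} = 5 - \frac{855}{2} = - \frac{845}{2}$)
$I = \frac{4}{21}$ ($I = 4 \cdot \frac{1}{21} = \frac{4}{21} \approx 0.19048$)
$Y{\left(l \right)} = -18 + \frac{4 l}{21}$ ($Y{\left(l \right)} = -18 + l \frac{4}{21} = -18 + \frac{4 l}{21}$)
$\frac{v{\left(411,-365 \right)}}{Y{\left(-611 \right)}} + \frac{763 + 525 \cdot 653}{-4201966} = - \frac{845}{2 \left(-18 + \frac{4}{21} \left(-611\right)\right)} + \frac{763 + 525 \cdot 653}{-4201966} = - \frac{845}{2 \left(-18 - \frac{2444}{21}\right)} + \left(763 + 342825\right) \left(- \frac{1}{4201966}\right) = - \frac{845}{2 \left(- \frac{2822}{21}\right)} + 343588 \left(- \frac{1}{4201966}\right) = \left(- \frac{845}{2}\right) \left(- \frac{21}{2822}\right) - \frac{171794}{2100983} = \frac{17745}{5644} - \frac{171794}{2100983} = \frac{36312337999}{11857948052}$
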